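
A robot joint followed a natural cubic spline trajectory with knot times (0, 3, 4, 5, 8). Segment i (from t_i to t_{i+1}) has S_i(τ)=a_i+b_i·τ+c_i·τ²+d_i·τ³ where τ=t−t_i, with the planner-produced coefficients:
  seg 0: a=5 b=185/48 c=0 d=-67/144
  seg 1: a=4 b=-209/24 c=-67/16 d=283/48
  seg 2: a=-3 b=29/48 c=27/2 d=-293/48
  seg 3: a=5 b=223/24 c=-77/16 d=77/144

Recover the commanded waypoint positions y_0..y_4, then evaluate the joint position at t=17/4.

y_0 = S_0(0) = a_0 = 5
y_1 = S_1(0) = a_1 = 4
y_2 = S_2(0) = a_2 = -3
y_3 = S_3(0) = a_3 = 5
y_4 = S_3(3) = 4
t_q=17/4 is in segment 2 (τ=1/4); S_2(τ)=-2151/1024

y_0=5 y_1=4 y_2=-3 y_3=5 y_4=4
S(17/4) = -2151/1024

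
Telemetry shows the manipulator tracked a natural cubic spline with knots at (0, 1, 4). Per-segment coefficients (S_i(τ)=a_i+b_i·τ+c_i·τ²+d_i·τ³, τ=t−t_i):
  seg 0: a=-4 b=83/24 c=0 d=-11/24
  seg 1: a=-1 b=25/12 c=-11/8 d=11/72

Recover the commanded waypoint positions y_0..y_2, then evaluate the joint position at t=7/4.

y_0=-4 y_1=-1 y_2=-3
S(7/4) = -75/512

y_0 = S_0(0) = a_0 = -4
y_1 = S_1(0) = a_1 = -1
y_2 = S_1(3) = -3
t_q=7/4 is in segment 1 (τ=3/4); S_1(τ)=-75/512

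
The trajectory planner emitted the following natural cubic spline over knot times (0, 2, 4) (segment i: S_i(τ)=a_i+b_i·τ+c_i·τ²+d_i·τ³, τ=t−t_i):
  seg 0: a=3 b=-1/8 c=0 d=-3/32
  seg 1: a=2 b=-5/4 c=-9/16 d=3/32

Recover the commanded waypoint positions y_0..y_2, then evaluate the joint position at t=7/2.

y_0=3 y_1=2 y_2=-2
S(7/2) = -211/256

y_0 = S_0(0) = a_0 = 3
y_1 = S_1(0) = a_1 = 2
y_2 = S_1(2) = -2
t_q=7/2 is in segment 1 (τ=3/2); S_1(τ)=-211/256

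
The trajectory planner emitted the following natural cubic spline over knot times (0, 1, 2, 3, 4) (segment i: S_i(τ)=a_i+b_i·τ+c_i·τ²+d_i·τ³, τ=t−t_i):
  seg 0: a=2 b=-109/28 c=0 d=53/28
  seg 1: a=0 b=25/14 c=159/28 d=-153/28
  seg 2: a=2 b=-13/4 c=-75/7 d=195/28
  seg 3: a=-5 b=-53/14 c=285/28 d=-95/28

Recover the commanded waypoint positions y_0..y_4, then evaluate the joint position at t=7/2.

y_0 = S_0(0) = a_0 = 2
y_1 = S_1(0) = a_1 = 0
y_2 = S_2(0) = a_2 = 2
y_3 = S_3(0) = a_3 = -5
y_4 = S_3(1) = -2
t_q=7/2 is in segment 3 (τ=1/2); S_3(τ)=-1069/224

y_0=2 y_1=0 y_2=2 y_3=-5 y_4=-2
S(7/2) = -1069/224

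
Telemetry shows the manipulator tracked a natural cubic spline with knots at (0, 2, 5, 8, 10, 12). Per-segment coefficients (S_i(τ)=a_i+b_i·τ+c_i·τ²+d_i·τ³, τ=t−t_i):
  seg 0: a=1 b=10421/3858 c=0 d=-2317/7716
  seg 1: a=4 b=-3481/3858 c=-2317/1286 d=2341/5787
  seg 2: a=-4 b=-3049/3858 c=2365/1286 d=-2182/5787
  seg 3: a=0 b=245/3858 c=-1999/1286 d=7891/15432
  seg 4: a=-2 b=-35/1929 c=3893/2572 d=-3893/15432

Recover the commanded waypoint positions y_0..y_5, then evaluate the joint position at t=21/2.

y_0 = S_0(0) = a_0 = 1
y_1 = S_1(0) = a_1 = 4
y_2 = S_2(0) = a_2 = -4
y_3 = S_3(0) = a_3 = 0
y_4 = S_4(0) = a_4 = -2
y_5 = S_4(2) = 2
t_q=21/2 is in segment 4 (τ=1/2); S_4(τ)=-68403/41152

y_0=1 y_1=4 y_2=-4 y_3=0 y_4=-2 y_5=2
S(21/2) = -68403/41152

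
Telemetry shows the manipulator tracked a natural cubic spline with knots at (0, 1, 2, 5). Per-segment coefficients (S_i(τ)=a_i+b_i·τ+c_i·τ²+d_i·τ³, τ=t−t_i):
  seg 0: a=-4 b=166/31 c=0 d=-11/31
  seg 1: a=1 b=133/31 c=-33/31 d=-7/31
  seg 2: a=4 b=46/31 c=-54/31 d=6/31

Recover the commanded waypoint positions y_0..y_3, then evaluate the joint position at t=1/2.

y_0=-4 y_1=1 y_2=4 y_3=-2
S(1/2) = -339/248

y_0 = S_0(0) = a_0 = -4
y_1 = S_1(0) = a_1 = 1
y_2 = S_2(0) = a_2 = 4
y_3 = S_2(3) = -2
t_q=1/2 is in segment 0 (τ=1/2); S_0(τ)=-339/248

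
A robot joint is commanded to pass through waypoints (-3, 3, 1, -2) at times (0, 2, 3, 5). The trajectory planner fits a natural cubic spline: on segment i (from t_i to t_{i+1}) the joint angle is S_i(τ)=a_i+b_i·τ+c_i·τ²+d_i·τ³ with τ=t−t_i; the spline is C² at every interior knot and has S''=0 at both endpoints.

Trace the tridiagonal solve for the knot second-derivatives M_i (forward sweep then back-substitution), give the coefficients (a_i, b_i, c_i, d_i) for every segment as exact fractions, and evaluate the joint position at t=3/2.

  seg 0: a=-3 b=166/35 c=0 d=-61/140
  seg 1: a=3 b=-17/35 c=-183/70 d=11/10
  seg 2: a=1 b=-169/70 c=24/35 d=-4/35
S(3/2) = 423/160

Δ: Δ0=3, Δ1=-2, Δ2=-3/2
row 1: diag=6, rhs=-30; c'=1/6, d'=-5
row 2: denom=6−1·1/6=35/6; d'=(3−1·-5)/(35/6)=48/35
back: M2=48/35
back: M1=-5−1/6·48/35=-183/35
M: M0=0, M1=-183/35, M2=48/35, M3=0
seg 0: a=-3, c=M0/2=0, d=(M1−M0)/(6·2)=-61/140, b=Δ0−h0·(2M0+M1)/6=166/35
seg 1: a=3, c=M1/2=-183/70, d=(M2−M1)/(6·1)=11/10, b=Δ1−h1·(2M1+M2)/6=-17/35
seg 2: a=1, c=M2/2=24/35, d=(M3−M2)/(6·2)=-4/35, b=Δ2−h2·(2M2+M3)/6=-169/70
t_q=3/2 → seg 0, τ=3/2; S=-3+166/35·τ+0·τ²+-61/140·τ³=423/160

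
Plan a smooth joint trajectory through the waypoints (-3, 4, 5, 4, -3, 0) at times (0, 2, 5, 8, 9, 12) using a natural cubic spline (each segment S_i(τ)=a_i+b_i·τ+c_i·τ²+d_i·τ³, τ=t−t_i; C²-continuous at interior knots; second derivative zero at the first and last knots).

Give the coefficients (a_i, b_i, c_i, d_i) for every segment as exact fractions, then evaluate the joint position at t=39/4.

  seg 0: a=-3 b=6031/1394 c=0 d=-144/697
  seg 1: a=4 b=2575/1394 c=-864/697 d=9221/37638
  seg 2: a=5 b=42/41 c=4037/4182 d=-17789/37638
  seg 3: a=4 b=-8287/1394 c=-2292/697 d=3113/1394
  seg 4: a=-3 b=-4058/697 c=4755/1394 d=-1585/4182
S(39/4) = -500301/89216

Δ: Δ0=7/2, Δ1=1/3, Δ2=-1/3, Δ3=-7, Δ4=1
row 1: diag=10, rhs=-19; c'=3/10, d'=-19/10
row 2: denom=12−3·3/10=111/10; d'=(-4−3·-19/10)/(111/10)=17/111
row 3: denom=8−3·10/37=266/37; d'=(-40−3·17/111)/(266/37)=-1497/266
row 4: denom=8−1·37/266=2091/266; d'=(48−1·-1497/266)/(2091/266)=4755/697
back: M4=4755/697
back: M3=-1497/266−37/266·4755/697=-4584/697
back: M2=17/111−10/37·-4584/697=4037/2091
back: M1=-19/10−3/10·4037/2091=-1728/697
M: M0=0, M1=-1728/697, M2=4037/2091, M3=-4584/697, M4=4755/697, M5=0
seg 0: a=-3, c=M0/2=0, d=(M1−M0)/(6·2)=-144/697, b=Δ0−h0·(2M0+M1)/6=6031/1394
seg 1: a=4, c=M1/2=-864/697, d=(M2−M1)/(6·3)=9221/37638, b=Δ1−h1·(2M1+M2)/6=2575/1394
seg 2: a=5, c=M2/2=4037/4182, d=(M3−M2)/(6·3)=-17789/37638, b=Δ2−h2·(2M2+M3)/6=42/41
seg 3: a=4, c=M3/2=-2292/697, d=(M4−M3)/(6·1)=3113/1394, b=Δ3−h3·(2M3+M4)/6=-8287/1394
seg 4: a=-3, c=M4/2=4755/1394, d=(M5−M4)/(6·3)=-1585/4182, b=Δ4−h4·(2M4+M5)/6=-4058/697
t_q=39/4 → seg 4, τ=3/4; S=-3+-4058/697·τ+4755/1394·τ²+-1585/4182·τ³=-500301/89216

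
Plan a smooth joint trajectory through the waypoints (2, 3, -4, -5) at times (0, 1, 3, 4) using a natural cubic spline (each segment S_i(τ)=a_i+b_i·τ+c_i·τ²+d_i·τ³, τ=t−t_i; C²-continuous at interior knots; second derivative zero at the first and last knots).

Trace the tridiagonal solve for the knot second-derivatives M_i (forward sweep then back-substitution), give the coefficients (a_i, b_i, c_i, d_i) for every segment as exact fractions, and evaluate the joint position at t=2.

  seg 0: a=2 b=2 c=0 d=-1
  seg 1: a=3 b=-1 c=-3 d=7/8
  seg 2: a=-4 b=-5/2 c=9/4 d=-3/4
S(2) = -1/8

Δ: Δ0=1, Δ1=-7/2, Δ2=-1
row 1: diag=6, rhs=-27; c'=1/3, d'=-9/2
row 2: denom=6−2·1/3=16/3; d'=(15−2·-9/2)/(16/3)=9/2
back: M2=9/2
back: M1=-9/2−1/3·9/2=-6
M: M0=0, M1=-6, M2=9/2, M3=0
seg 0: a=2, c=M0/2=0, d=(M1−M0)/(6·1)=-1, b=Δ0−h0·(2M0+M1)/6=2
seg 1: a=3, c=M1/2=-3, d=(M2−M1)/(6·2)=7/8, b=Δ1−h1·(2M1+M2)/6=-1
seg 2: a=-4, c=M2/2=9/4, d=(M3−M2)/(6·1)=-3/4, b=Δ2−h2·(2M2+M3)/6=-5/2
t_q=2 → seg 1, τ=1; S=3+-1·τ+-3·τ²+7/8·τ³=-1/8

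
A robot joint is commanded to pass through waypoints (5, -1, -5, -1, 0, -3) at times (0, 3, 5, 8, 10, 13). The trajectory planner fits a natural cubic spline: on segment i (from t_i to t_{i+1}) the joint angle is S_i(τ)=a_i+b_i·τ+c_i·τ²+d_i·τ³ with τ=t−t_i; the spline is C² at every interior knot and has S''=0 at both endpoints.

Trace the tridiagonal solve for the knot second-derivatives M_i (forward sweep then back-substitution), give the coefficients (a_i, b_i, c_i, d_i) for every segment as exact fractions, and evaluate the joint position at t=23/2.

  seg 0: a=5 b=-58/33 c=0 d=-8/297
  seg 1: a=-1 b=-82/33 c=-8/33 d=8/33
  seg 2: a=-5 b=-6/11 c=40/33 d=-58/297
  seg 3: a=-1 b=16/11 c=-6/11 d=3/88
  seg 4: a=0 b=-7/22 c=-15/44 d=5/132
S(23/2) = -393/352

Δ: Δ0=-2, Δ1=-2, Δ2=4/3, Δ3=1/2, Δ4=-1
row 1: diag=10, rhs=0; c'=1/5, d'=0
row 2: denom=10−2·1/5=48/5; d'=(20−2·0)/(48/5)=25/12
row 3: denom=10−3·5/16=145/16; d'=(-5−3·25/12)/(145/16)=-36/29
row 4: denom=10−2·32/145=1386/145; d'=(-9−2·-36/29)/(1386/145)=-15/22
back: M4=-15/22
back: M3=-36/29−32/145·-15/22=-12/11
back: M2=25/12−5/16·-12/11=80/33
back: M1=0−1/5·80/33=-16/33
M: M0=0, M1=-16/33, M2=80/33, M3=-12/11, M4=-15/22, M5=0
seg 0: a=5, c=M0/2=0, d=(M1−M0)/(6·3)=-8/297, b=Δ0−h0·(2M0+M1)/6=-58/33
seg 1: a=-1, c=M1/2=-8/33, d=(M2−M1)/(6·2)=8/33, b=Δ1−h1·(2M1+M2)/6=-82/33
seg 2: a=-5, c=M2/2=40/33, d=(M3−M2)/(6·3)=-58/297, b=Δ2−h2·(2M2+M3)/6=-6/11
seg 3: a=-1, c=M3/2=-6/11, d=(M4−M3)/(6·2)=3/88, b=Δ3−h3·(2M3+M4)/6=16/11
seg 4: a=0, c=M4/2=-15/44, d=(M5−M4)/(6·3)=5/132, b=Δ4−h4·(2M4+M5)/6=-7/22
t_q=23/2 → seg 4, τ=3/2; S=0+-7/22·τ+-15/44·τ²+5/132·τ³=-393/352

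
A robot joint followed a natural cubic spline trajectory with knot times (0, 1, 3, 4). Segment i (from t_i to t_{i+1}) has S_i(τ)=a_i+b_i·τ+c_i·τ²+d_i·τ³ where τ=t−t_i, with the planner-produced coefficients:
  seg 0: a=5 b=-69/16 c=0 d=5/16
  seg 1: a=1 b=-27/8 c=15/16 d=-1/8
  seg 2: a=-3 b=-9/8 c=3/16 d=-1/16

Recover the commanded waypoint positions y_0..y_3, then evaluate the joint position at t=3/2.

y_0=5 y_1=1 y_2=-3 y_3=-4
S(3/2) = -15/32

y_0 = S_0(0) = a_0 = 5
y_1 = S_1(0) = a_1 = 1
y_2 = S_2(0) = a_2 = -3
y_3 = S_2(1) = -4
t_q=3/2 is in segment 1 (τ=1/2); S_1(τ)=-15/32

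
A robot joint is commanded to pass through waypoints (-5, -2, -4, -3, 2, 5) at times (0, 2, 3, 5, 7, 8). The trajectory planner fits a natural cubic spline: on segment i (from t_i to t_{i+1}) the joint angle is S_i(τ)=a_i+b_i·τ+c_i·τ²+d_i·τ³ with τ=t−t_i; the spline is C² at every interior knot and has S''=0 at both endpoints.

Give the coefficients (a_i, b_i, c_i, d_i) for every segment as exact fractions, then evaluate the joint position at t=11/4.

  seg 0: a=-5 b=1975/698 c=0 d=-116/349
  seg 1: a=-2 b=-809/698 c=-696/349 d=805/698
  seg 2: a=-4 b=-589/349 c=1023/698 d=-519/2792
  seg 3: a=-3 b=1357/698 c=489/1396 d=-101/2792
  seg 4: a=2 b=1016/349 c=93/698 d=-31/698
S(11/4) = -156553/44672

Δ: Δ0=3/2, Δ1=-2, Δ2=1/2, Δ3=5/2, Δ4=3
row 1: diag=6, rhs=-21; c'=1/6, d'=-7/2
row 2: denom=6−1·1/6=35/6; d'=(15−1·-7/2)/(35/6)=111/35
row 3: denom=8−2·12/35=256/35; d'=(12−2·111/35)/(256/35)=99/128
row 4: denom=6−2·35/128=349/64; d'=(3−2·99/128)/(349/64)=93/349
back: M4=93/349
back: M3=99/128−35/128·93/349=489/698
back: M2=111/35−12/35·489/698=1023/349
back: M1=-7/2−1/6·1023/349=-1392/349
M: M0=0, M1=-1392/349, M2=1023/349, M3=489/698, M4=93/349, M5=0
seg 0: a=-5, c=M0/2=0, d=(M1−M0)/(6·2)=-116/349, b=Δ0−h0·(2M0+M1)/6=1975/698
seg 1: a=-2, c=M1/2=-696/349, d=(M2−M1)/(6·1)=805/698, b=Δ1−h1·(2M1+M2)/6=-809/698
seg 2: a=-4, c=M2/2=1023/698, d=(M3−M2)/(6·2)=-519/2792, b=Δ2−h2·(2M2+M3)/6=-589/349
seg 3: a=-3, c=M3/2=489/1396, d=(M4−M3)/(6·2)=-101/2792, b=Δ3−h3·(2M3+M4)/6=1357/698
seg 4: a=2, c=M4/2=93/698, d=(M5−M4)/(6·1)=-31/698, b=Δ4−h4·(2M4+M5)/6=1016/349
t_q=11/4 → seg 1, τ=3/4; S=-2+-809/698·τ+-696/349·τ²+805/698·τ³=-156553/44672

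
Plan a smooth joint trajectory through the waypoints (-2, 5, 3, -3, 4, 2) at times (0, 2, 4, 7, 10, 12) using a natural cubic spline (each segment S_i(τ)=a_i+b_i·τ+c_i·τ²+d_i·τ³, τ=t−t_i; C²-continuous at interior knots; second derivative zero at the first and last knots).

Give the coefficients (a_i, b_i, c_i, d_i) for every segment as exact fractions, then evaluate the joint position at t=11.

  seg 0: a=-2 b=17551/3858 c=0 d=-506/1929
  seg 1: a=5 b=5407/3858 c=-1012/643 d=2879/15432
  seg 2: a=3 b=-5122/1929 c=-1169/2572 d=15577/69444
  seg 3: a=-3 b=5201/7716 c=6035/3858 d=-23407/69444
  seg 4: a=4 b=1850/1929 c=-3779/2572 d=3779/15432
S(11) = 19211/5144

Δ: Δ0=7/2, Δ1=-1, Δ2=-2, Δ3=7/3, Δ4=-1
row 1: diag=8, rhs=-27; c'=1/4, d'=-27/8
row 2: denom=10−2·1/4=19/2; d'=(-6−2·-27/8)/(19/2)=3/38
row 3: denom=12−3·6/19=210/19; d'=(26−3·3/38)/(210/19)=979/420
row 4: denom=10−3·19/70=643/70; d'=(-20−3·979/420)/(643/70)=-3779/1286
back: M4=-3779/1286
back: M3=979/420−19/70·-3779/1286=6035/1929
back: M2=3/38−6/19·6035/1929=-1169/1286
back: M1=-27/8−1/4·-1169/1286=-2024/643
M: M0=0, M1=-2024/643, M2=-1169/1286, M3=6035/1929, M4=-3779/1286, M5=0
seg 0: a=-2, c=M0/2=0, d=(M1−M0)/(6·2)=-506/1929, b=Δ0−h0·(2M0+M1)/6=17551/3858
seg 1: a=5, c=M1/2=-1012/643, d=(M2−M1)/(6·2)=2879/15432, b=Δ1−h1·(2M1+M2)/6=5407/3858
seg 2: a=3, c=M2/2=-1169/2572, d=(M3−M2)/(6·3)=15577/69444, b=Δ2−h2·(2M2+M3)/6=-5122/1929
seg 3: a=-3, c=M3/2=6035/3858, d=(M4−M3)/(6·3)=-23407/69444, b=Δ3−h3·(2M3+M4)/6=5201/7716
seg 4: a=4, c=M4/2=-3779/2572, d=(M5−M4)/(6·2)=3779/15432, b=Δ4−h4·(2M4+M5)/6=1850/1929
t_q=11 → seg 4, τ=1; S=4+1850/1929·τ+-3779/2572·τ²+3779/15432·τ³=19211/5144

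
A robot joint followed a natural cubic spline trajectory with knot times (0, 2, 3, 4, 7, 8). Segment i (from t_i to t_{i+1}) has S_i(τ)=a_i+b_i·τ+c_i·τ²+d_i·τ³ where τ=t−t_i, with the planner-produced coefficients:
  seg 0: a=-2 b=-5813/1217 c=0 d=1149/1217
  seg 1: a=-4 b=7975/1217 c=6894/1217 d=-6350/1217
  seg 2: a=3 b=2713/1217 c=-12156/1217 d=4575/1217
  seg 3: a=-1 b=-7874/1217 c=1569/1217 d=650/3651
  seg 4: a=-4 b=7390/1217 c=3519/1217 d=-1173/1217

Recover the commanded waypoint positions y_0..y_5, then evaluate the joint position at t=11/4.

y_0 = S_0(0) = a_0 = -2
y_1 = S_1(0) = a_1 = -4
y_2 = S_2(0) = a_2 = 3
y_3 = S_3(0) = a_3 = -1
y_4 = S_4(0) = a_4 = -4
y_5 = S_4(1) = 4
t_q=11/4 is in segment 1 (τ=3/4); S_1(τ)=73991/38944

y_0=-2 y_1=-4 y_2=3 y_3=-1 y_4=-4 y_5=4
S(11/4) = 73991/38944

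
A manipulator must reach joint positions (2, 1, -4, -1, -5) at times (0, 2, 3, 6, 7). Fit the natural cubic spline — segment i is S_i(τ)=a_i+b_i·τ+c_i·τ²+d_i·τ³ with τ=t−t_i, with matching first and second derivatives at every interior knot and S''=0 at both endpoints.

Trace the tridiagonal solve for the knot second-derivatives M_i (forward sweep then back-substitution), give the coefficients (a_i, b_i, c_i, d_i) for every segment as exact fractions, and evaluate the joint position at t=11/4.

  seg 0: a=2 b=10/7 c=0 d=-27/56
  seg 1: a=1 b=-61/14 c=-81/28 d=9/4
  seg 2: a=-4 b=-95/28 c=27/7 d=-67/84
  seg 3: a=-1 b=-25/14 c=-93/28 d=31/28
S(11/4) = -5279/1792

Δ: Δ0=-1/2, Δ1=-5, Δ2=1, Δ3=-4
row 1: diag=6, rhs=-27; c'=1/6, d'=-9/2
row 2: denom=8−1·1/6=47/6; d'=(36−1·-9/2)/(47/6)=243/47
row 3: denom=8−3·18/47=322/47; d'=(-30−3·243/47)/(322/47)=-93/14
back: M3=-93/14
back: M2=243/47−18/47·-93/14=54/7
back: M1=-9/2−1/6·54/7=-81/14
M: M0=0, M1=-81/14, M2=54/7, M3=-93/14, M4=0
seg 0: a=2, c=M0/2=0, d=(M1−M0)/(6·2)=-27/56, b=Δ0−h0·(2M0+M1)/6=10/7
seg 1: a=1, c=M1/2=-81/28, d=(M2−M1)/(6·1)=9/4, b=Δ1−h1·(2M1+M2)/6=-61/14
seg 2: a=-4, c=M2/2=27/7, d=(M3−M2)/(6·3)=-67/84, b=Δ2−h2·(2M2+M3)/6=-95/28
seg 3: a=-1, c=M3/2=-93/28, d=(M4−M3)/(6·1)=31/28, b=Δ3−h3·(2M3+M4)/6=-25/14
t_q=11/4 → seg 1, τ=3/4; S=1+-61/14·τ+-81/28·τ²+9/4·τ³=-5279/1792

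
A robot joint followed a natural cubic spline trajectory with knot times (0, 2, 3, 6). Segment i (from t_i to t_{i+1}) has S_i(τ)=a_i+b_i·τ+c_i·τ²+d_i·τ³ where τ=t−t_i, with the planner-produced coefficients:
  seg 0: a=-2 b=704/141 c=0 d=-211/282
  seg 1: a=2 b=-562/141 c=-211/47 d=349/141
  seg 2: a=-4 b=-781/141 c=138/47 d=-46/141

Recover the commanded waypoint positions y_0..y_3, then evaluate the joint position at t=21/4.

y_0=-2 y_1=2 y_2=-4 y_3=-3
S(21/4) = -7993/1504

y_0 = S_0(0) = a_0 = -2
y_1 = S_1(0) = a_1 = 2
y_2 = S_2(0) = a_2 = -4
y_3 = S_2(3) = -3
t_q=21/4 is in segment 2 (τ=9/4); S_2(τ)=-7993/1504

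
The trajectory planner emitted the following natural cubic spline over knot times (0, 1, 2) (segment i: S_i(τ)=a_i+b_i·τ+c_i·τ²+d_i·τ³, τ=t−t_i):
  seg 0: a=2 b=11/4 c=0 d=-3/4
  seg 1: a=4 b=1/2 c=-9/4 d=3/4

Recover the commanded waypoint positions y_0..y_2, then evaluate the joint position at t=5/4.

y_0=2 y_1=4 y_2=3
S(5/4) = 1023/256

y_0 = S_0(0) = a_0 = 2
y_1 = S_1(0) = a_1 = 4
y_2 = S_1(1) = 3
t_q=5/4 is in segment 1 (τ=1/4); S_1(τ)=1023/256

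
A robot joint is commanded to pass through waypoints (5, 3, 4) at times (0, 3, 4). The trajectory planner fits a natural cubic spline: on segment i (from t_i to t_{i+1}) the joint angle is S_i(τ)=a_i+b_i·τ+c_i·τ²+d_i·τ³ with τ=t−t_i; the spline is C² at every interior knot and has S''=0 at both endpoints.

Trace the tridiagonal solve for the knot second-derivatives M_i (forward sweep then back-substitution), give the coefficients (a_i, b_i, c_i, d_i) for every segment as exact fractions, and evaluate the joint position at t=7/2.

  seg 0: a=5 b=-31/24 c=0 d=5/72
  seg 1: a=3 b=7/12 c=5/8 d=-5/24
S(7/2) = 219/64

Δ: Δ0=-2/3, Δ1=1
row 1: diag=8, rhs=10; c'=1/8, d'=5/4
back: M1=5/4
M: M0=0, M1=5/4, M2=0
seg 0: a=5, c=M0/2=0, d=(M1−M0)/(6·3)=5/72, b=Δ0−h0·(2M0+M1)/6=-31/24
seg 1: a=3, c=M1/2=5/8, d=(M2−M1)/(6·1)=-5/24, b=Δ1−h1·(2M1+M2)/6=7/12
t_q=7/2 → seg 1, τ=1/2; S=3+7/12·τ+5/8·τ²+-5/24·τ³=219/64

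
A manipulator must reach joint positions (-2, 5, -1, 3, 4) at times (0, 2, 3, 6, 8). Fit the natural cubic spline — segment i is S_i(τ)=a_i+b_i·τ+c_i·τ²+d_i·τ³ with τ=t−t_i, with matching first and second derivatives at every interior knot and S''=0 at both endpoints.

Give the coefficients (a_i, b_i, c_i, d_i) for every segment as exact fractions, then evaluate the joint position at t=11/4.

Δ: Δ0=7/2, Δ1=-6, Δ2=4/3, Δ3=1/2
row 1: diag=6, rhs=-57; c'=1/6, d'=-19/2
row 2: denom=8−1·1/6=47/6; d'=(44−1·-19/2)/(47/6)=321/47
row 3: denom=10−3·18/47=416/47; d'=(-5−3·321/47)/(416/47)=-599/208
back: M3=-599/208
back: M2=321/47−18/47·-599/208=825/104
back: M1=-19/2−1/6·825/104=-2251/208
M: M0=0, M1=-2251/208, M2=825/104, M3=-599/208, M4=0
seg 0: a=-2, c=M0/2=0, d=(M1−M0)/(6·2)=-2251/2496, b=Δ0−h0·(2M0+M1)/6=4435/624
seg 1: a=5, c=M1/2=-2251/416, d=(M2−M1)/(6·1)=3901/1248, b=Δ1−h1·(2M1+M2)/6=-1159/312
seg 2: a=-1, c=M2/2=825/208, d=(M3−M2)/(6·3)=-173/288, b=Δ2−h2·(2M2+M3)/6=-6439/1248
seg 3: a=3, c=M3/2=-599/416, d=(M4−M3)/(6·2)=599/2496, b=Δ3−h3·(2M3+M4)/6=755/312
t_q=11/4 → seg 1, τ=3/4; S=5+-1159/312·τ+-2251/416·τ²+3901/1248·τ³=13017/26624

  seg 0: a=-2 b=4435/624 c=0 d=-2251/2496
  seg 1: a=5 b=-1159/312 c=-2251/416 d=3901/1248
  seg 2: a=-1 b=-6439/1248 c=825/208 d=-173/288
  seg 3: a=3 b=755/312 c=-599/416 d=599/2496
S(11/4) = 13017/26624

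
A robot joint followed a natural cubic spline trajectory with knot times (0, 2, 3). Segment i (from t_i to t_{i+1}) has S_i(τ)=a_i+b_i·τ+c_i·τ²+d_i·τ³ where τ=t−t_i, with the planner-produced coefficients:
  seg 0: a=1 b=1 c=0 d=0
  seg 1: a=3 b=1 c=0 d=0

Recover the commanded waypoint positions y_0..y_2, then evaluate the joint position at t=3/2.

y_0 = S_0(0) = a_0 = 1
y_1 = S_1(0) = a_1 = 3
y_2 = S_1(1) = 4
t_q=3/2 is in segment 0 (τ=3/2); S_0(τ)=5/2

y_0=1 y_1=3 y_2=4
S(3/2) = 5/2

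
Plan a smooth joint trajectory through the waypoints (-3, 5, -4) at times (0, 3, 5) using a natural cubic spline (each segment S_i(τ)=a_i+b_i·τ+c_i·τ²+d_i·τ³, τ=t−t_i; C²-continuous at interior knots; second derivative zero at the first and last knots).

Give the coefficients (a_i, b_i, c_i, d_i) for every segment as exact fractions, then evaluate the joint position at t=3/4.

Δ: Δ0=8/3, Δ1=-9/2
row 1: diag=10, rhs=-43; c'=1/5, d'=-43/10
back: M1=-43/10
M: M0=0, M1=-43/10, M2=0
seg 0: a=-3, c=M0/2=0, d=(M1−M0)/(6·3)=-43/180, b=Δ0−h0·(2M0+M1)/6=289/60
seg 1: a=5, c=M1/2=-43/20, d=(M2−M1)/(6·2)=43/120, b=Δ1−h1·(2M1+M2)/6=-49/30
t_q=3/4 → seg 0, τ=3/4; S=-3+289/60·τ+0·τ²+-43/180·τ³=131/256

  seg 0: a=-3 b=289/60 c=0 d=-43/180
  seg 1: a=5 b=-49/30 c=-43/20 d=43/120
S(3/4) = 131/256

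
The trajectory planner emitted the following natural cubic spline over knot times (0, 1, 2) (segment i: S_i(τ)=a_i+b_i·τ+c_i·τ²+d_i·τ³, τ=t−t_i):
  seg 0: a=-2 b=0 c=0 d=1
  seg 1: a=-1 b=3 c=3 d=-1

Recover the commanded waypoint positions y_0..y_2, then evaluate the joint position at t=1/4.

y_0=-2 y_1=-1 y_2=4
S(1/4) = -127/64

y_0 = S_0(0) = a_0 = -2
y_1 = S_1(0) = a_1 = -1
y_2 = S_1(1) = 4
t_q=1/4 is in segment 0 (τ=1/4); S_0(τ)=-127/64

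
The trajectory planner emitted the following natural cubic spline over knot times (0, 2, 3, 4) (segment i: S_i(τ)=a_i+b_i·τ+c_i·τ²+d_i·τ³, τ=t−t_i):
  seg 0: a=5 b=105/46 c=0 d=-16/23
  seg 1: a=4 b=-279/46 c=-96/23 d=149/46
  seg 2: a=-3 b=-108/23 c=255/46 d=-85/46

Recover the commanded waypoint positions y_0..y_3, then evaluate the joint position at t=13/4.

y_0 = S_0(0) = a_0 = 5
y_1 = S_1(0) = a_1 = 4
y_2 = S_2(0) = a_2 = -3
y_3 = S_2(1) = -4
t_q=13/4 is in segment 2 (τ=1/4); S_2(τ)=-11353/2944

y_0=5 y_1=4 y_2=-3 y_3=-4
S(13/4) = -11353/2944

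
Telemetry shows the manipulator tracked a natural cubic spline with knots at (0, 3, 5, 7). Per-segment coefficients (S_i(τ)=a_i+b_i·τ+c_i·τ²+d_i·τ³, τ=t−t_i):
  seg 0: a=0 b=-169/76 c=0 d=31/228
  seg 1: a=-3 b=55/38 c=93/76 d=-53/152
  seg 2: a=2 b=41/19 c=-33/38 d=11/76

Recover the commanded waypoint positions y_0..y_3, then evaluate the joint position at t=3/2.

y_0=0 y_1=-3 y_2=2 y_3=4
S(3/2) = -1749/608

y_0 = S_0(0) = a_0 = 0
y_1 = S_1(0) = a_1 = -3
y_2 = S_2(0) = a_2 = 2
y_3 = S_2(2) = 4
t_q=3/2 is in segment 0 (τ=3/2); S_0(τ)=-1749/608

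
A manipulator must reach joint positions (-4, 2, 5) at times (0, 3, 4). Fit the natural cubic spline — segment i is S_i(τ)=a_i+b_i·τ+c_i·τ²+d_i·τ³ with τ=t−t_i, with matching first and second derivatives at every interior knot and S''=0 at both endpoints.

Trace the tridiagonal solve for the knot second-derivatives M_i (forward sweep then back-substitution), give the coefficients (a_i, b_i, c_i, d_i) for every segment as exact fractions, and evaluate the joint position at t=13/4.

  seg 0: a=-4 b=13/8 c=0 d=1/24
  seg 1: a=2 b=11/4 c=3/8 d=-1/8
S(13/4) = 1387/512

Δ: Δ0=2, Δ1=3
row 1: diag=8, rhs=6; c'=1/8, d'=3/4
back: M1=3/4
M: M0=0, M1=3/4, M2=0
seg 0: a=-4, c=M0/2=0, d=(M1−M0)/(6·3)=1/24, b=Δ0−h0·(2M0+M1)/6=13/8
seg 1: a=2, c=M1/2=3/8, d=(M2−M1)/(6·1)=-1/8, b=Δ1−h1·(2M1+M2)/6=11/4
t_q=13/4 → seg 1, τ=1/4; S=2+11/4·τ+3/8·τ²+-1/8·τ³=1387/512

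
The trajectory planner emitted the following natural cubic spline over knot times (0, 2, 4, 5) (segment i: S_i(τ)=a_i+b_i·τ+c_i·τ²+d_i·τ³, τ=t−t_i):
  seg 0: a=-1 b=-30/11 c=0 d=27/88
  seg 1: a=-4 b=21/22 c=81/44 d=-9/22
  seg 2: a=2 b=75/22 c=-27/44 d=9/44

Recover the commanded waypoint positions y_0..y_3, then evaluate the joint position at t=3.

y_0 = S_0(0) = a_0 = -1
y_1 = S_1(0) = a_1 = -4
y_2 = S_2(0) = a_2 = 2
y_3 = S_2(1) = 5
t_q=3 is in segment 1 (τ=1); S_1(τ)=-71/44

y_0=-1 y_1=-4 y_2=2 y_3=5
S(3) = -71/44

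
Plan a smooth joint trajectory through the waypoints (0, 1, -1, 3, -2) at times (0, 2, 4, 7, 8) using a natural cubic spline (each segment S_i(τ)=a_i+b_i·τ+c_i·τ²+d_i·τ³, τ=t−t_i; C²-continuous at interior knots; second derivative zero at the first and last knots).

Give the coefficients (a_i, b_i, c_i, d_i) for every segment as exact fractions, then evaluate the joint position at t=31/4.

  seg 0: a=0 b=1895/1608 c=0 d=-1091/6432
  seg 1: a=1 b=-689/804 c=-1091/1072 d=3043/6432
  seg 2: a=-1 b=1205/1608 c=122/67 d=-2615/4824
  seg 3: a=3 b=-2381/804 c=-1639/536 d=1639/1608
S(31/4) = -17533/34304

Δ: Δ0=1/2, Δ1=-1, Δ2=4/3, Δ3=-5
row 1: diag=8, rhs=-9; c'=1/4, d'=-9/8
row 2: denom=10−2·1/4=19/2; d'=(14−2·-9/8)/(19/2)=65/38
row 3: denom=8−3·6/19=134/19; d'=(-38−3·65/38)/(134/19)=-1639/268
back: M3=-1639/268
back: M2=65/38−6/19·-1639/268=244/67
back: M1=-9/8−1/4·244/67=-1091/536
M: M0=0, M1=-1091/536, M2=244/67, M3=-1639/268, M4=0
seg 0: a=0, c=M0/2=0, d=(M1−M0)/(6·2)=-1091/6432, b=Δ0−h0·(2M0+M1)/6=1895/1608
seg 1: a=1, c=M1/2=-1091/1072, d=(M2−M1)/(6·2)=3043/6432, b=Δ1−h1·(2M1+M2)/6=-689/804
seg 2: a=-1, c=M2/2=122/67, d=(M3−M2)/(6·3)=-2615/4824, b=Δ2−h2·(2M2+M3)/6=1205/1608
seg 3: a=3, c=M3/2=-1639/536, d=(M4−M3)/(6·1)=1639/1608, b=Δ3−h3·(2M3+M4)/6=-2381/804
t_q=31/4 → seg 3, τ=3/4; S=3+-2381/804·τ+-1639/536·τ²+1639/1608·τ³=-17533/34304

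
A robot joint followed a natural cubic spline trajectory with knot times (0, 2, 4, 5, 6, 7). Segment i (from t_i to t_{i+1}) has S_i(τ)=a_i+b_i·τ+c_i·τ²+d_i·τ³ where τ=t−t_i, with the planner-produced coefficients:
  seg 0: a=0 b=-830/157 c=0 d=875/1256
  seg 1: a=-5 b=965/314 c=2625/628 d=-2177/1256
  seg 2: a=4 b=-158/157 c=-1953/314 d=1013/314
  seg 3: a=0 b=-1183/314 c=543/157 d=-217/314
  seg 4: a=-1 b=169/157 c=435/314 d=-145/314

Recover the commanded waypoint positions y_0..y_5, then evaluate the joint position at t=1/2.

y_0 = S_0(0) = a_0 = 0
y_1 = S_1(0) = a_1 = -5
y_2 = S_2(0) = a_2 = 4
y_3 = S_3(0) = a_3 = 0
y_4 = S_4(0) = a_4 = -1
y_5 = S_4(1) = 1
t_q=1/2 is in segment 0 (τ=1/2); S_0(τ)=-25685/10048

y_0=0 y_1=-5 y_2=4 y_3=0 y_4=-1 y_5=1
S(1/2) = -25685/10048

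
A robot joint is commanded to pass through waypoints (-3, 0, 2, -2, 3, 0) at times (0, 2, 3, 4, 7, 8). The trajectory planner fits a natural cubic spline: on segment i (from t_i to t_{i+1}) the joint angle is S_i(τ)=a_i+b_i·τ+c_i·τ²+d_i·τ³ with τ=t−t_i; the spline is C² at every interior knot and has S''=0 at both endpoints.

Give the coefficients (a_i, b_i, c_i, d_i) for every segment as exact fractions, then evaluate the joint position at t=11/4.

  seg 0: a=-3 b=5009/7302 c=0 d=743/3651
  seg 1: a=0 b=22841/7302 c=1486/1217 d=-17153/7302
  seg 2: a=2 b=-5393/3651 c=-14181/2434 d=24121/7302
  seg 3: a=-2 b=-23509/7302 c=4970/1217 d=-17927/21906
  seg 4: a=3 b=-2966/3651 c=-7987/2434 d=7987/7302
S(11/4) = 318071/155776

Δ: Δ0=3/2, Δ1=2, Δ2=-4, Δ3=5/3, Δ4=-3
row 1: diag=6, rhs=3; c'=1/6, d'=1/2
row 2: denom=4−1·1/6=23/6; d'=(-36−1·1/2)/(23/6)=-219/23
row 3: denom=8−1·6/23=178/23; d'=(34−1·-219/23)/(178/23)=1001/178
row 4: denom=8−3·69/178=1217/178; d'=(-28−3·1001/178)/(1217/178)=-7987/1217
back: M4=-7987/1217
back: M3=1001/178−69/178·-7987/1217=9940/1217
back: M2=-219/23−6/23·9940/1217=-14181/1217
back: M1=1/2−1/6·-14181/1217=2972/1217
M: M0=0, M1=2972/1217, M2=-14181/1217, M3=9940/1217, M4=-7987/1217, M5=0
seg 0: a=-3, c=M0/2=0, d=(M1−M0)/(6·2)=743/3651, b=Δ0−h0·(2M0+M1)/6=5009/7302
seg 1: a=0, c=M1/2=1486/1217, d=(M2−M1)/(6·1)=-17153/7302, b=Δ1−h1·(2M1+M2)/6=22841/7302
seg 2: a=2, c=M2/2=-14181/2434, d=(M3−M2)/(6·1)=24121/7302, b=Δ2−h2·(2M2+M3)/6=-5393/3651
seg 3: a=-2, c=M3/2=4970/1217, d=(M4−M3)/(6·3)=-17927/21906, b=Δ3−h3·(2M3+M4)/6=-23509/7302
seg 4: a=3, c=M4/2=-7987/2434, d=(M5−M4)/(6·1)=7987/7302, b=Δ4−h4·(2M4+M5)/6=-2966/3651
t_q=11/4 → seg 1, τ=3/4; S=0+22841/7302·τ+1486/1217·τ²+-17153/7302·τ³=318071/155776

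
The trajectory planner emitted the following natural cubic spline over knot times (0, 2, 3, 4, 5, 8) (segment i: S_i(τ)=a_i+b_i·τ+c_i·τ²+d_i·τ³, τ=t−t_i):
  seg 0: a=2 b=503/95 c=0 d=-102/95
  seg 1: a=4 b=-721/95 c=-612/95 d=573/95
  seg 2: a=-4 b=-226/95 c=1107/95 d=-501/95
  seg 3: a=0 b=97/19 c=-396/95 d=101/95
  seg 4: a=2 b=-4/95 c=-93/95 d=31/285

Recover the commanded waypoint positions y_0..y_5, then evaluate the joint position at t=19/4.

y_0=2 y_1=4 y_2=-4 y_3=0 y_4=2 y_5=-4
S(19/4) = 11751/6080

y_0 = S_0(0) = a_0 = 2
y_1 = S_1(0) = a_1 = 4
y_2 = S_2(0) = a_2 = -4
y_3 = S_3(0) = a_3 = 0
y_4 = S_4(0) = a_4 = 2
y_5 = S_4(3) = -4
t_q=19/4 is in segment 3 (τ=3/4); S_3(τ)=11751/6080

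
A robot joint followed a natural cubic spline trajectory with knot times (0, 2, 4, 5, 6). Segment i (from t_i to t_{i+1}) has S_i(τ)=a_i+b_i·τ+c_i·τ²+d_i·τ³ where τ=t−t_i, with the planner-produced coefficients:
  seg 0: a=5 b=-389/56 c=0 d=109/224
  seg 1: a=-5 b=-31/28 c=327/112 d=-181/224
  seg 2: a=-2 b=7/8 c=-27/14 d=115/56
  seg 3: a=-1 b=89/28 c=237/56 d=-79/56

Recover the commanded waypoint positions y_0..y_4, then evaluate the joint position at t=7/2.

y_0=5 y_1=-5 y_2=-2 y_3=-1 y_4=5
S(7/2) = -5051/1792

y_0 = S_0(0) = a_0 = 5
y_1 = S_1(0) = a_1 = -5
y_2 = S_2(0) = a_2 = -2
y_3 = S_3(0) = a_3 = -1
y_4 = S_3(1) = 5
t_q=7/2 is in segment 1 (τ=3/2); S_1(τ)=-5051/1792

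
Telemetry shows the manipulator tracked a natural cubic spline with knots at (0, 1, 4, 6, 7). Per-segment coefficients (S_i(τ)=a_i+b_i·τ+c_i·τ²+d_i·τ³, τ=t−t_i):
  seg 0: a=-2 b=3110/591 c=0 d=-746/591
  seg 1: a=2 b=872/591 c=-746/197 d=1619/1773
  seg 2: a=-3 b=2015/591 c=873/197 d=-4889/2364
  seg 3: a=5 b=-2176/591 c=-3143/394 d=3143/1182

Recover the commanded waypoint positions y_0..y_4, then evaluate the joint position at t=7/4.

y_0 = S_0(0) = a_0 = -2
y_1 = S_1(0) = a_1 = 2
y_2 = S_2(0) = a_2 = -3
y_3 = S_3(0) = a_3 = 5
y_4 = S_3(1) = -4
t_q=7/4 is in segment 1 (τ=3/4); S_1(τ)=17169/12608

y_0=-2 y_1=2 y_2=-3 y_3=5 y_4=-4
S(7/4) = 17169/12608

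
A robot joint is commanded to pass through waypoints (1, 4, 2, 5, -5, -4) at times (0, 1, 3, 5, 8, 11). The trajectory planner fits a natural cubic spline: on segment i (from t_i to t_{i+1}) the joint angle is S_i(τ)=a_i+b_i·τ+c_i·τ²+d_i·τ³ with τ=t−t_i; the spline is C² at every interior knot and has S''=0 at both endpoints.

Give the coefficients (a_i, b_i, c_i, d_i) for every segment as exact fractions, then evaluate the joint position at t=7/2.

  seg 0: a=1 b=5993/1532 c=0 d=-1397/1532
  seg 1: a=4 b=901/766 c=-4191/1532 d=631/766
  seg 2: a=2 b=91/766 c=3381/1532 d=-2323/3064
  seg 3: a=5 b=-58/383 c=-897/383 d=4417/10341
  seg 4: a=-5 b=-1023/383 c=1726/1149 d=-1726/10341
S(7/2) = 61681/24512

Δ: Δ0=3, Δ1=-1, Δ2=3/2, Δ3=-10/3, Δ4=1/3
row 1: diag=6, rhs=-24; c'=1/3, d'=-4
row 2: denom=8−2·1/3=22/3; d'=(15−2·-4)/(22/3)=69/22
row 3: denom=10−2·3/11=104/11; d'=(-29−2·69/22)/(104/11)=-97/26
row 4: denom=12−3·33/104=1149/104; d'=(22−3·-97/26)/(1149/104)=3452/1149
back: M4=3452/1149
back: M3=-97/26−33/104·3452/1149=-1794/383
back: M2=69/22−3/11·-1794/383=3381/766
back: M1=-4−1/3·3381/766=-4191/766
M: M0=0, M1=-4191/766, M2=3381/766, M3=-1794/383, M4=3452/1149, M5=0
seg 0: a=1, c=M0/2=0, d=(M1−M0)/(6·1)=-1397/1532, b=Δ0−h0·(2M0+M1)/6=5993/1532
seg 1: a=4, c=M1/2=-4191/1532, d=(M2−M1)/(6·2)=631/766, b=Δ1−h1·(2M1+M2)/6=901/766
seg 2: a=2, c=M2/2=3381/1532, d=(M3−M2)/(6·2)=-2323/3064, b=Δ2−h2·(2M2+M3)/6=91/766
seg 3: a=5, c=M3/2=-897/383, d=(M4−M3)/(6·3)=4417/10341, b=Δ3−h3·(2M3+M4)/6=-58/383
seg 4: a=-5, c=M4/2=1726/1149, d=(M5−M4)/(6·3)=-1726/10341, b=Δ4−h4·(2M4+M5)/6=-1023/383
t_q=7/2 → seg 2, τ=1/2; S=2+91/766·τ+3381/1532·τ²+-2323/3064·τ³=61681/24512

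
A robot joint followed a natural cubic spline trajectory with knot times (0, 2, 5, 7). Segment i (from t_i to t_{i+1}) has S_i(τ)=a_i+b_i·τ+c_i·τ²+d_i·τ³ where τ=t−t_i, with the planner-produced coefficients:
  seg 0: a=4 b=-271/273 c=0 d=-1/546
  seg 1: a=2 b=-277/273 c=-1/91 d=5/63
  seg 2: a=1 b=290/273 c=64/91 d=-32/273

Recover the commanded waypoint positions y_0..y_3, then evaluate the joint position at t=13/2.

y_0=4 y_1=2 y_2=1 y_3=5
S(13/2) = 344/91

y_0 = S_0(0) = a_0 = 4
y_1 = S_1(0) = a_1 = 2
y_2 = S_2(0) = a_2 = 1
y_3 = S_2(2) = 5
t_q=13/2 is in segment 2 (τ=3/2); S_2(τ)=344/91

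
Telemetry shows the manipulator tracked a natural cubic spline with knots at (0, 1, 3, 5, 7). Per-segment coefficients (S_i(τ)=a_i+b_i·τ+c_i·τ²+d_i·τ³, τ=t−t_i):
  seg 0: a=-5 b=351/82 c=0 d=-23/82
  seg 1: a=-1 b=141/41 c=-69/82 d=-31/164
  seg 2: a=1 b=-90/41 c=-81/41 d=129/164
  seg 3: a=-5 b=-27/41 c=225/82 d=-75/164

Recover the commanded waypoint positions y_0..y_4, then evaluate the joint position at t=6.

y_0 = S_0(0) = a_0 = -5
y_1 = S_1(0) = a_1 = -1
y_2 = S_2(0) = a_2 = 1
y_3 = S_3(0) = a_3 = -5
y_4 = S_3(2) = 1
t_q=6 is in segment 3 (τ=1); S_3(τ)=-553/164

y_0=-5 y_1=-1 y_2=1 y_3=-5 y_4=1
S(6) = -553/164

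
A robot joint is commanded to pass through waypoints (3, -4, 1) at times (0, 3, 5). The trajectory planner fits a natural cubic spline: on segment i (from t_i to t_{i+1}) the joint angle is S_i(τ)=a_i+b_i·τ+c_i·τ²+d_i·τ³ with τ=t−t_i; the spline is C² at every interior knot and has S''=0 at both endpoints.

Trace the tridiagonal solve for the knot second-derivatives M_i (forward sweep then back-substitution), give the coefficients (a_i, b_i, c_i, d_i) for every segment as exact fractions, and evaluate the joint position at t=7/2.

Δ: Δ0=-7/3, Δ1=5/2
row 1: diag=10, rhs=29; c'=1/5, d'=29/10
back: M1=29/10
M: M0=0, M1=29/10, M2=0
seg 0: a=3, c=M0/2=0, d=(M1−M0)/(6·3)=29/180, b=Δ0−h0·(2M0+M1)/6=-227/60
seg 1: a=-4, c=M1/2=29/20, d=(M2−M1)/(6·2)=-29/120, b=Δ1−h1·(2M1+M2)/6=17/30
t_q=7/2 → seg 1, τ=1/2; S=-4+17/30·τ+29/20·τ²+-29/120·τ³=-1083/320

  seg 0: a=3 b=-227/60 c=0 d=29/180
  seg 1: a=-4 b=17/30 c=29/20 d=-29/120
S(7/2) = -1083/320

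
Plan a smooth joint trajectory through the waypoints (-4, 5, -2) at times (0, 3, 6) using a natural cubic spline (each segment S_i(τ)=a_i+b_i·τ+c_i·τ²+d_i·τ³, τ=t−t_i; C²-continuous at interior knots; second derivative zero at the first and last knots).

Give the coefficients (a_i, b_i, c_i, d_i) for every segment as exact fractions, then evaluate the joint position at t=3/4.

Δ: Δ0=3, Δ1=-7/3
row 1: diag=12, rhs=-32; c'=1/4, d'=-8/3
back: M1=-8/3
M: M0=0, M1=-8/3, M2=0
seg 0: a=-4, c=M0/2=0, d=(M1−M0)/(6·3)=-4/27, b=Δ0−h0·(2M0+M1)/6=13/3
seg 1: a=5, c=M1/2=-4/3, d=(M2−M1)/(6·3)=4/27, b=Δ1−h1·(2M1+M2)/6=1/3
t_q=3/4 → seg 0, τ=3/4; S=-4+13/3·τ+0·τ²+-4/27·τ³=-13/16

  seg 0: a=-4 b=13/3 c=0 d=-4/27
  seg 1: a=5 b=1/3 c=-4/3 d=4/27
S(3/4) = -13/16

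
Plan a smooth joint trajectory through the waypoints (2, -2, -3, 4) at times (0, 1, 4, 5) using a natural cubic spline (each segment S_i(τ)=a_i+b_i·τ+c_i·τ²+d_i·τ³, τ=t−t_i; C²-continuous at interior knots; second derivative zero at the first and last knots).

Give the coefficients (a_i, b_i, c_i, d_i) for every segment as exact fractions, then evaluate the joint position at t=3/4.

  seg 0: a=2 b=-62/15 c=0 d=2/15
  seg 1: a=-2 b=-56/15 c=2/5 d=11/45
  seg 2: a=-3 b=79/15 c=13/5 d=-13/15
S(3/4) = -167/160

Δ: Δ0=-4, Δ1=-1/3, Δ2=7
row 1: diag=8, rhs=22; c'=3/8, d'=11/4
row 2: denom=8−3·3/8=55/8; d'=(44−3·11/4)/(55/8)=26/5
back: M2=26/5
back: M1=11/4−3/8·26/5=4/5
M: M0=0, M1=4/5, M2=26/5, M3=0
seg 0: a=2, c=M0/2=0, d=(M1−M0)/(6·1)=2/15, b=Δ0−h0·(2M0+M1)/6=-62/15
seg 1: a=-2, c=M1/2=2/5, d=(M2−M1)/(6·3)=11/45, b=Δ1−h1·(2M1+M2)/6=-56/15
seg 2: a=-3, c=M2/2=13/5, d=(M3−M2)/(6·1)=-13/15, b=Δ2−h2·(2M2+M3)/6=79/15
t_q=3/4 → seg 0, τ=3/4; S=2+-62/15·τ+0·τ²+2/15·τ³=-167/160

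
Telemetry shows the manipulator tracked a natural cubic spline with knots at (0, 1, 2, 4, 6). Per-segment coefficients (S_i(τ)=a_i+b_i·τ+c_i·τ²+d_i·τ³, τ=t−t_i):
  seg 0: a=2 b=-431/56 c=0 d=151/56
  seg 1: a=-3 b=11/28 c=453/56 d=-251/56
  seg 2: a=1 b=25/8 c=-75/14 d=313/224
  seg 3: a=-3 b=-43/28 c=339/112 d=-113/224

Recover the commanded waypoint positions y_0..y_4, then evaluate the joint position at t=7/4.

y_0 = S_0(0) = a_0 = 2
y_1 = S_1(0) = a_1 = -3
y_2 = S_2(0) = a_2 = 1
y_3 = S_3(0) = a_3 = -3
y_4 = S_3(2) = 2
t_q=7/4 is in segment 1 (τ=3/4); S_1(τ)=-165/3584

y_0=2 y_1=-3 y_2=1 y_3=-3 y_4=2
S(7/4) = -165/3584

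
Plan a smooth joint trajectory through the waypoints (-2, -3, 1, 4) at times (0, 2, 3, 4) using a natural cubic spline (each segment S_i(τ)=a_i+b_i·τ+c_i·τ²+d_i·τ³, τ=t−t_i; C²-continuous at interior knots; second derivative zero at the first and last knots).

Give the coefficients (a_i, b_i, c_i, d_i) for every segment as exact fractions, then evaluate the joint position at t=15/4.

  seg 0: a=-2 b=-99/46 c=0 d=19/46
  seg 1: a=-3 b=129/46 c=57/23 d=-59/46
  seg 2: a=1 b=90/23 c=-63/46 d=21/46
S(15/4) = 9883/2944

Δ: Δ0=-1/2, Δ1=4, Δ2=3
row 1: diag=6, rhs=27; c'=1/6, d'=9/2
row 2: denom=4−1·1/6=23/6; d'=(-6−1·9/2)/(23/6)=-63/23
back: M2=-63/23
back: M1=9/2−1/6·-63/23=114/23
M: M0=0, M1=114/23, M2=-63/23, M3=0
seg 0: a=-2, c=M0/2=0, d=(M1−M0)/(6·2)=19/46, b=Δ0−h0·(2M0+M1)/6=-99/46
seg 1: a=-3, c=M1/2=57/23, d=(M2−M1)/(6·1)=-59/46, b=Δ1−h1·(2M1+M2)/6=129/46
seg 2: a=1, c=M2/2=-63/46, d=(M3−M2)/(6·1)=21/46, b=Δ2−h2·(2M2+M3)/6=90/23
t_q=15/4 → seg 2, τ=3/4; S=1+90/23·τ+-63/46·τ²+21/46·τ³=9883/2944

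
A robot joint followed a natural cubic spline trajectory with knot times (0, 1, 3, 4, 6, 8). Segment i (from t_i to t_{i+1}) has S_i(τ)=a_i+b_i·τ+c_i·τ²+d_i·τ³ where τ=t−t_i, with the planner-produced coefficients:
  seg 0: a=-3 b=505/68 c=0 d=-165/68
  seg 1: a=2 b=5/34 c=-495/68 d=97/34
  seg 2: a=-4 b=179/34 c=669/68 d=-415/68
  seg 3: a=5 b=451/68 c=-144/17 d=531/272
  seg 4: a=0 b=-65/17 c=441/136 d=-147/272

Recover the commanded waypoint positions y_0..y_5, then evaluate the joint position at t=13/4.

y_0 = S_0(0) = a_0 = -3
y_1 = S_1(0) = a_1 = 2
y_2 = S_2(0) = a_2 = -4
y_3 = S_3(0) = a_3 = 5
y_4 = S_4(0) = a_4 = 0
y_5 = S_4(2) = 1
t_q=13/4 is in segment 2 (τ=1/4); S_2(τ)=-9419/4352

y_0=-3 y_1=2 y_2=-4 y_3=5 y_4=0 y_5=1
S(13/4) = -9419/4352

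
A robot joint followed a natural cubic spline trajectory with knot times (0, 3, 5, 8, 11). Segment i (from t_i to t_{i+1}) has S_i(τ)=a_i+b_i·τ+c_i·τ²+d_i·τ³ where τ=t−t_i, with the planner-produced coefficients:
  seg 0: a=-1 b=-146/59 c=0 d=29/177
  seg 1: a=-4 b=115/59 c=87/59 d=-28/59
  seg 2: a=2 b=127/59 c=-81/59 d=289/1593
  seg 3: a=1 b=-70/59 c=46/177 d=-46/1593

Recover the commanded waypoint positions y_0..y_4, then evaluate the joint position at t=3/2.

y_0 = S_0(0) = a_0 = -1
y_1 = S_1(0) = a_1 = -4
y_2 = S_2(0) = a_2 = 2
y_3 = S_3(0) = a_3 = 1
y_4 = S_3(3) = -1
t_q=3/2 is in segment 0 (τ=3/2); S_0(τ)=-1963/472

y_0=-1 y_1=-4 y_2=2 y_3=1 y_4=-1
S(3/2) = -1963/472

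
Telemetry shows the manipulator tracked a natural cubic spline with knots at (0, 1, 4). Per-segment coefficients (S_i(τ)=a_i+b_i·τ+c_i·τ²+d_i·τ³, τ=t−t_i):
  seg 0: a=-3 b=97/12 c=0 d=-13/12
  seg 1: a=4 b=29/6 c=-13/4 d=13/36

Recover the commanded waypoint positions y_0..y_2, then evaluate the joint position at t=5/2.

y_0=-3 y_1=4 y_2=-1
S(5/2) = 165/32

y_0 = S_0(0) = a_0 = -3
y_1 = S_1(0) = a_1 = 4
y_2 = S_1(3) = -1
t_q=5/2 is in segment 1 (τ=3/2); S_1(τ)=165/32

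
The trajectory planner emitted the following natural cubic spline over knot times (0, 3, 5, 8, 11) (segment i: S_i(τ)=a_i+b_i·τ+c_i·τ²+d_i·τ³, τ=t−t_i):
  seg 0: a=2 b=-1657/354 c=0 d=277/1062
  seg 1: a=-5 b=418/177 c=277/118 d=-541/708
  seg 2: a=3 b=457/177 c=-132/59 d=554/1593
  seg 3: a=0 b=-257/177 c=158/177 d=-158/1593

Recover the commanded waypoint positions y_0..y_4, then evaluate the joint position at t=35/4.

y_0 = S_0(0) = a_0 = 2
y_1 = S_1(0) = a_1 = -5
y_2 = S_2(0) = a_2 = 3
y_3 = S_3(0) = a_3 = 0
y_4 = S_3(3) = 1
t_q=35/4 is in segment 3 (τ=3/4); S_3(τ)=-1187/1888

y_0=2 y_1=-5 y_2=3 y_3=0 y_4=1
S(35/4) = -1187/1888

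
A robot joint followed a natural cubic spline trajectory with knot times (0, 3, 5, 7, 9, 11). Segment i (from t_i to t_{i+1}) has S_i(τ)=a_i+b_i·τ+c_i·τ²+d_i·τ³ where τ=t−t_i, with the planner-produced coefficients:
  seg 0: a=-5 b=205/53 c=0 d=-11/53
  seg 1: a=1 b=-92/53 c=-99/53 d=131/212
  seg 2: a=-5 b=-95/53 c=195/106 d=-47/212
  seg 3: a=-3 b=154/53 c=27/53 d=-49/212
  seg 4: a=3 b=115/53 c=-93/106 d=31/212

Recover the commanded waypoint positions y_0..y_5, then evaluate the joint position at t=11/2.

y_0=-5 y_1=1 y_2=-5 y_3=-3 y_4=3 y_5=5
S(11/2) = -9267/1696

y_0 = S_0(0) = a_0 = -5
y_1 = S_1(0) = a_1 = 1
y_2 = S_2(0) = a_2 = -5
y_3 = S_3(0) = a_3 = -3
y_4 = S_4(0) = a_4 = 3
y_5 = S_4(2) = 5
t_q=11/2 is in segment 2 (τ=1/2); S_2(τ)=-9267/1696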